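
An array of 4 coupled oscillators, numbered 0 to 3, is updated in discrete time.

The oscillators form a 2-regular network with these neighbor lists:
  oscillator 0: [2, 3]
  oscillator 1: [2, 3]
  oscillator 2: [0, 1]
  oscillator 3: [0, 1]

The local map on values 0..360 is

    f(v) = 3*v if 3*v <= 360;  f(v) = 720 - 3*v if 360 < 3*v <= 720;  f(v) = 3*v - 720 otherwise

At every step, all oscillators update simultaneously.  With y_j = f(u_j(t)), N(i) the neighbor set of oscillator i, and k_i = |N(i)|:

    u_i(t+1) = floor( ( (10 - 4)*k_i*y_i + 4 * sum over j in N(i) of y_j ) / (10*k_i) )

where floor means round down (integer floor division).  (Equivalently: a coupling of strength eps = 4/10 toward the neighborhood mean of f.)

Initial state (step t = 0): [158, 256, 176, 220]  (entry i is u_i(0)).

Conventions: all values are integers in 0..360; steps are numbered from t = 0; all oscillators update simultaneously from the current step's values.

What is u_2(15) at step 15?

Answer: u_2(15) = 274

Derivation:
t=0: [158, 256, 176, 220]
t=1: [198, 79, 174, 94]
t=2: [171, 238, 191, 241]
t=3: [154, 33, 130, 44]
t=4: [247, 151, 269, 150]
t=5: [84, 231, 109, 219]
t=6: [229, 94, 252, 93]
t=7: [82, 232, 84, 230]
t=8: [204, 70, 205, 72]
t=9: [129, 190, 126, 193]
t=10: [296, 186, 301, 181]
t=11: [172, 169, 175, 172]
t=12: [202, 207, 200, 205]
t=13: [113, 104, 114, 105]
t=14: [334, 318, 335, 319]
t=15: [273, 244, 274, 245]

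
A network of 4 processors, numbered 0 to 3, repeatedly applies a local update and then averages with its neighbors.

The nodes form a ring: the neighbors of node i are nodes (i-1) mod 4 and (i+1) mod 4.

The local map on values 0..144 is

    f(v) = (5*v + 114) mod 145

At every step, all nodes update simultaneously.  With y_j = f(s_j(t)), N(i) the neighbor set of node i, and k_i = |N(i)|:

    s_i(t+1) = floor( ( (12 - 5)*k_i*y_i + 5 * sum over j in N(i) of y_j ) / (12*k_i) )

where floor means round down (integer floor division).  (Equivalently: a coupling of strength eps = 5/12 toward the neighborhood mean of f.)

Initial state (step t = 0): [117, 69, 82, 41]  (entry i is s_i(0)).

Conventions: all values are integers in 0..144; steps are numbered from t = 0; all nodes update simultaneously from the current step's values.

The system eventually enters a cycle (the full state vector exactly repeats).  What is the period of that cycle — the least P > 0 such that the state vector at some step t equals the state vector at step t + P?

Simulating step by step:
t=0: [117, 69, 82, 41]
t=1: [80, 57, 62, 60]
t=2: [94, 107, 126, 116]
t=3: [40, 45, 49, 71]
t=4: [31, 47, 57, 39]
t=5: [88, 82, 79, 59]
t=6: [112, 92, 86, 109]
t=7: [100, 123, 109, 88]
t=8: [45, 25, 71, 92]
t=9: [77, 72, 68, 98]
t=10: [50, 40, 24, 31]
t=11: [74, 47, 82, 106]
t=12: [54, 63, 77, 66]
t=13: [85, 114, 68, 38]
t=14: [85, 86, 35, 33]
t=15: [111, 115, 134, 129]
t=16: [81, 94, 64, 50]
t=17: [65, 49, 100, 90]
t=18: [43, 48, 61, 83]
t=19: [55, 72, 108, 89]
t=20: [91, 58, 77, 108]
t=21: [117, 107, 76, 84]
t=22: [104, 77, 69, 94]
t=23: [45, 53, 28, 18]
t=24: [59, 84, 94, 67]
t=25: [92, 83, 25, 33]
t=26: [128, 103, 102, 126]
t=27: [31, 43, 39, 26]
t=28: [101, 52, 39, 87]
t=29: [64, 61, 52, 78]
t=30: [125, 122, 90, 87]
t=31: [61, 113, 129, 96]
t=32: [98, 91, 43, 42]
t=33: [49, 91, 57, 32]
t=34: [95, 115, 118, 112]
t=35: [47, 91, 114, 82]
t=36: [80, 112, 107, 85]
t=37: [87, 85, 81, 91]
t=38: [116, 101, 98, 119]
t=39: [101, 51, 49, 104]
t=40: [50, 68, 67, 54]
t=41: [66, 29, 31, 73]
t=42: [38, 94, 105, 53]
t=43: [27, 17, 53, 67]
t=44: [74, 71, 66, 48]
t=45: [49, 31, 25, 49]
t=46: [80, 106, 95, 74]
t=47: [69, 55, 28, 46]
t=48: [45, 85, 95, 59]
t=49: [75, 72, 51, 81]
t=50: [57, 50, 71, 76]
t=51: [91, 72, 47, 64]
t=52: [116, 62, 72, 124]
t=53: [96, 110, 52, 37]
t=54: [27, 69, 68, 25]
t=55: [85, 39, 35, 80]
t=56: [81, 62, 104, 97]
t=57: [80, 106, 63, 39]
t=58: [63, 82, 98, 56]
t=59: [121, 85, 54, 94]
t=60: [103, 109, 77, 50]
t=61: [60, 69, 69, 66]
t=62: [79, 44, 20, 36]
t=63: [53, 55, 50, 32]
t=64: [99, 91, 90, 109]
t=65: [61, 111, 119, 79]
t=66: [109, 105, 109, 96]
t=67: [61, 67, 61, 41]
t=68: [84, 61, 84, 70]
t=69: [90, 116, 90, 58]
t=70: [122, 120, 122, 120]
t=71: [139, 138, 139, 138]
t=72: [81, 81, 81, 81]
t=73: [84, 84, 84, 84]
t=74: [99, 99, 99, 99]
t=75: [29, 29, 29, 29]
t=76: [114, 114, 114, 114]
t=77: [104, 104, 104, 104]
t=78: [54, 54, 54, 54]
t=79: [94, 94, 94, 94]
t=80: [4, 4, 4, 4]
t=81: [134, 134, 134, 134]
t=82: [59, 59, 59, 59]
t=83: [119, 119, 119, 119]
t=84: [129, 129, 129, 129]
t=85: [34, 34, 34, 34]
t=86: [139, 139, 139, 139]
t=87: [84, 84, 84, 84]

Answer: 14
Key observation: The state at step 73, [84, 84, 84, 84], reappears at step 87 — and no state repeats earlier — so the cycle the system enters has period 14.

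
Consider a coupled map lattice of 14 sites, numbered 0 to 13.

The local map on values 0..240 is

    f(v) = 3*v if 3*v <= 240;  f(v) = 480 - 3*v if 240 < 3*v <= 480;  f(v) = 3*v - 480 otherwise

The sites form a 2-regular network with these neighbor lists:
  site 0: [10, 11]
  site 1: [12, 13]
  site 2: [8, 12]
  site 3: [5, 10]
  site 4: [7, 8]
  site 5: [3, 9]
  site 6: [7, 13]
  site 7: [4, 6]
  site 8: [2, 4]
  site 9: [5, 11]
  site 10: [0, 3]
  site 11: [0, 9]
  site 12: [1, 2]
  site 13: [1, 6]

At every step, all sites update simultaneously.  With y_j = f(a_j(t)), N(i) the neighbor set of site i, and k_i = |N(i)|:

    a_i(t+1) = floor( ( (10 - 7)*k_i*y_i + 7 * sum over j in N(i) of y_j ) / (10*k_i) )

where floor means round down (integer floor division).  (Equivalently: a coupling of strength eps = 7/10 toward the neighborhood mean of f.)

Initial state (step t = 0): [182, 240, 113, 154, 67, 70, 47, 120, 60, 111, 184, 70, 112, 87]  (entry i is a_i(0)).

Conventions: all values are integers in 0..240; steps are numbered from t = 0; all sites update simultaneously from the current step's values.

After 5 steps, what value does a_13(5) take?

Simulating step by step:
t=0: [182, 240, 113, 154, 67, 70, 47, 120, 60, 111, 184, 70, 112, 87]
t=1: [118, 199, 155, 104, 165, 120, 160, 155, 173, 191, 51, 137, 176, 199]
t=2: [115, 92, 34, 145, 23, 127, 46, 9, 22, 94, 148, 97, 60, 76]
t=3: [119, 204, 116, 60, 53, 114, 130, 80, 79, 160, 73, 173, 161, 188]
t=4: [127, 70, 123, 178, 214, 104, 140, 159, 172, 61, 171, 54, 93, 102]
t=5: [97, 194, 116, 86, 62, 133, 79, 78, 106, 170, 63, 147, 172, 146]

Answer: a_13(5) = 146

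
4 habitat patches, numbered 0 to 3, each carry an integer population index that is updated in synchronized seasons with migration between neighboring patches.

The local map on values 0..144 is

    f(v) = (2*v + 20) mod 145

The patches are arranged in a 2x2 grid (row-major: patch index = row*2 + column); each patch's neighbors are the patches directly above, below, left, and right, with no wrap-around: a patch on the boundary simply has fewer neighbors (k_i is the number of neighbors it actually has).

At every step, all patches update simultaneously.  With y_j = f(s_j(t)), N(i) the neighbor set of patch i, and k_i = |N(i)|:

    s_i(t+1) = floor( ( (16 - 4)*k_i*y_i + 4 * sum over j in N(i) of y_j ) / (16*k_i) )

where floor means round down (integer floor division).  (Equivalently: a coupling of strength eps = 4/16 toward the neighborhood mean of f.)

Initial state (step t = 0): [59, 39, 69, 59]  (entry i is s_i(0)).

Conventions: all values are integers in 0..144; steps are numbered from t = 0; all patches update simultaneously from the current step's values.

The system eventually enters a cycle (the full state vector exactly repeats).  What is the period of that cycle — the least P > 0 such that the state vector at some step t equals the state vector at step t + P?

Answer: 4
Key observation: The state at step 27, [97, 57, 57, 97], reappears at step 31 — and no state repeats earlier — so the cycle the system enters has period 4.

Derivation:
t=0: [59, 39, 69, 59]
t=1: [117, 108, 44, 117]
t=2: [106, 95, 108, 106]
t=3: [84, 70, 90, 84]
t=4: [41, 22, 52, 41]
t=5: [100, 73, 118, 100]
t=6: [72, 34, 102, 72]
t=7: [35, 70, 64, 35]
t=8: [69, 33, 24, 69]
t=9: [29, 67, 54, 29]
t=10: [75, 26, 115, 75]
t=11: [40, 60, 85, 40]
t=12: [98, 130, 58, 98]
t=13: [87, 119, 119, 87]
t=14: [65, 97, 97, 65]
t=15: [21, 53, 53, 21]
t=16: [78, 110, 110, 78]
t=17: [47, 79, 79, 47]
t=18: [93, 53, 53, 93]
t=19: [77, 109, 109, 77]
t=20: [45, 77, 77, 45]
t=21: [89, 49, 49, 89]
t=22: [69, 101, 101, 69]
t=23: [29, 61, 61, 29]
t=24: [94, 126, 126, 94]
t=25: [79, 111, 111, 79]
t=26: [49, 81, 81, 49]
t=27: [97, 57, 57, 97]
t=28: [85, 117, 117, 85]
t=29: [61, 93, 93, 61]
t=30: [121, 81, 81, 121]
t=31: [97, 57, 57, 97]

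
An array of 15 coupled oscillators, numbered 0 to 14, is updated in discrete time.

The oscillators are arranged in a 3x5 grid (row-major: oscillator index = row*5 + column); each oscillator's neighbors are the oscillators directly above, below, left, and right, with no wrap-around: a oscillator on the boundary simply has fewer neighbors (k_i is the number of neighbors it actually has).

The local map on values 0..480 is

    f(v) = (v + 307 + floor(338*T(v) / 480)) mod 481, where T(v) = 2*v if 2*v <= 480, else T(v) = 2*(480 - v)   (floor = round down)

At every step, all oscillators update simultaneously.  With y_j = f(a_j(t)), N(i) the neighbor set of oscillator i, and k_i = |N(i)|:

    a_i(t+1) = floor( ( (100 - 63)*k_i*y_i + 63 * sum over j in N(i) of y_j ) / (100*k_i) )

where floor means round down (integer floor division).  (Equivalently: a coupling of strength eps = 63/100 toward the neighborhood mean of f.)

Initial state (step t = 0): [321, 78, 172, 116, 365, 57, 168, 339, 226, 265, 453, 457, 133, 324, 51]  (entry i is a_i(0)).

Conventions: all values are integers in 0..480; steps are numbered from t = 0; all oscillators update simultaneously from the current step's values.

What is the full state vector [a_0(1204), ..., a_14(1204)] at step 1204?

Answer: [356, 356, 356, 356, 356, 356, 356, 356, 356, 356, 356, 356, 356, 356, 356]
Key observation: The state at step 7, [356, 356, 356, 356, 356, 356, 356, 356, 356, 356, 356, 356, 356, 356, 356], reappears at step 8: the system is in a cycle of period 1 from step 7 on.  Therefore the state at step 1204 equals the state at step 7 + ((1204 - 7) mod 1) = 7, which is [356, 356, 356, 356, 356, 356, 356, 356, 356, 356, 356, 356, 356, 356, 356].

Derivation:
t=0: [321, 78, 172, 116, 365, 57, 168, 339, 226, 265, 453, 457, 133, 324, 51]
t=1: [280, 181, 189, 240, 287, 356, 263, 289, 330, 387, 356, 262, 273, 334, 398]
t=2: [337, 319, 324, 366, 377, 370, 365, 367, 371, 355, 368, 385, 384, 365, 348]
t=3: [361, 365, 362, 354, 352, 353, 353, 353, 352, 354, 348, 347, 347, 351, 356]
t=4: [354, 353, 354, 356, 357, 356, 356, 357, 357, 357, 358, 359, 358, 358, 356]
t=5: [356, 356, 356, 356, 356, 356, 356, 356, 355, 356, 355, 355, 355, 355, 355]
t=6: [356, 356, 356, 356, 356, 356, 356, 356, 356, 356, 356, 356, 356, 357, 356]
t=7: [356, 356, 356, 356, 356, 356, 356, 356, 356, 356, 356, 356, 356, 356, 356]
t=8: [356, 356, 356, 356, 356, 356, 356, 356, 356, 356, 356, 356, 356, 356, 356]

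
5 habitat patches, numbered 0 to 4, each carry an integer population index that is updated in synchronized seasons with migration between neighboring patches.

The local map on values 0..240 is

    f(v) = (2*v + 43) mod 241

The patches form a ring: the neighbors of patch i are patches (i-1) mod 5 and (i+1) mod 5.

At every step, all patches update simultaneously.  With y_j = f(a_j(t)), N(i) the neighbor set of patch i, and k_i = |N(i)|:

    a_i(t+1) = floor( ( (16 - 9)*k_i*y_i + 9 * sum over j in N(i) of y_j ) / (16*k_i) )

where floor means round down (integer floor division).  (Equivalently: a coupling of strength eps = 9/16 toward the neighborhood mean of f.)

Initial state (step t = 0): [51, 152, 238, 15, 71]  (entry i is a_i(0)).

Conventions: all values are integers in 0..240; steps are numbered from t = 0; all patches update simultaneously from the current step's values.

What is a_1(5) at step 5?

Simulating step by step:
t=0: [51, 152, 238, 15, 71]
t=1: [145, 97, 66, 94, 142]
t=2: [131, 178, 208, 174, 128]
t=3: [88, 148, 182, 143, 85]
t=4: [183, 151, 124, 145, 179]
t=5: [147, 106, 77, 99, 143]

Answer: a_1(5) = 106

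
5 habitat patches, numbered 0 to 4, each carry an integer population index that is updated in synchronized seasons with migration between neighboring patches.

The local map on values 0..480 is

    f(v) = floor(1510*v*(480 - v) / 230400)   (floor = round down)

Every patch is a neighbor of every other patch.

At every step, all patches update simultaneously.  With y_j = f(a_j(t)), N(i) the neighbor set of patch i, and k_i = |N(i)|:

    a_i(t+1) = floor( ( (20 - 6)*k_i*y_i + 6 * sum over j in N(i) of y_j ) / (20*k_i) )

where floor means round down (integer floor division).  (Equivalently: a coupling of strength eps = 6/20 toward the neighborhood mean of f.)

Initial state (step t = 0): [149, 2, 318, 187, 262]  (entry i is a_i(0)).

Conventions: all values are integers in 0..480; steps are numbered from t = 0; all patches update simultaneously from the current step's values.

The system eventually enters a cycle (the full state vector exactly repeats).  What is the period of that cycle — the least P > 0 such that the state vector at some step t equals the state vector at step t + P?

Answer: 2
Key observation: The state at step 25, [375, 375, 375, 375, 375], reappears at step 27 — and no state repeats earlier — so the cycle the system enters has period 2.

Derivation:
t=0: [149, 2, 318, 187, 262]
t=1: [306, 108, 315, 329, 338]
t=2: [336, 283, 331, 322, 315]
t=3: [323, 353, 327, 333, 338]
t=4: [326, 302, 323, 318, 315]
t=5: [332, 346, 334, 337, 339]
t=6: [319, 307, 317, 314, 313]
t=7: [337, 345, 339, 341, 341]
t=8: [313, 307, 312, 310, 310]
t=9: [342, 346, 343, 344, 344]
t=10: [307, 304, 306, 306, 306]
t=11: [348, 349, 348, 348, 348]
t=12: [300, 299, 300, 300, 300]
t=13: [353, 353, 353, 353, 353]
t=14: [293, 293, 293, 293, 293]
t=15: [359, 359, 359, 359, 359]
t=16: [284, 284, 284, 284, 284]
t=17: [364, 364, 364, 364, 364]
t=18: [276, 276, 276, 276, 276]
t=19: [369, 369, 369, 369, 369]
t=20: [268, 268, 268, 268, 268]
t=21: [372, 372, 372, 372, 372]
t=22: [263, 263, 263, 263, 263]
t=23: [374, 374, 374, 374, 374]
t=24: [259, 259, 259, 259, 259]
t=25: [375, 375, 375, 375, 375]
t=26: [258, 258, 258, 258, 258]
t=27: [375, 375, 375, 375, 375]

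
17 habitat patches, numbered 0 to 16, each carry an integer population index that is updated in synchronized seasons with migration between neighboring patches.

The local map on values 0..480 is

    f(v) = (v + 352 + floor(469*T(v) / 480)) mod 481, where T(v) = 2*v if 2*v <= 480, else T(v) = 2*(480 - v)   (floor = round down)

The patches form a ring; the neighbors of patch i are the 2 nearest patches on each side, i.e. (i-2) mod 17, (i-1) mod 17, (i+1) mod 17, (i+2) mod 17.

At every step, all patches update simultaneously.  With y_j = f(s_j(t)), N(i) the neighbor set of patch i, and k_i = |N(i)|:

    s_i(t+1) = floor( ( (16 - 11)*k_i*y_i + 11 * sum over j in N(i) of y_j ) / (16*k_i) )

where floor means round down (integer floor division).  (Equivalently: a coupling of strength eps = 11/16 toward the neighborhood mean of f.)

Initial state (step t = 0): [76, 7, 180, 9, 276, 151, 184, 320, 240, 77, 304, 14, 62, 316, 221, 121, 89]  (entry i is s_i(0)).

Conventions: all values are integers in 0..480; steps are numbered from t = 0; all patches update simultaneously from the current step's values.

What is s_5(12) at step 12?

Simulating step by step:
t=0: [76, 7, 180, 9, 276, 151, 184, 320, 240, 77, 304, 14, 62, 316, 221, 121, 89]
t=1: [224, 289, 281, 316, 279, 249, 215, 166, 129, 125, 122, 159, 102, 131, 88, 122, 168]
t=2: [137, 102, 51, 53, 53, 109, 139, 217, 226, 278, 244, 260, 218, 230, 217, 210, 194]
t=3: [197, 185, 92, 79, 98, 123, 140, 111, 98, 64, 69, 69, 57, 48, 105, 143, 222]
t=4: [295, 258, 239, 196, 181, 201, 218, 188, 155, 105, 80, 54, 70, 104, 123, 210, 244]
t=5: [62, 143, 198, 320, 306, 371, 289, 306, 231, 209, 139, 102, 118, 115, 135, 98, 93]
t=6: [197, 207, 211, 219, 180, 167, 119, 111, 87, 98, 168, 176, 228, 206, 210, 166, 178]
t=7: [273, 154, 157, 145, 234, 261, 257, 212, 202, 236, 242, 305, 233, 291, 226, 342, 265]
t=8: [147, 234, 237, 234, 161, 106, 135, 127, 194, 133, 145, 64, 65, 45, 52, 43, 100]
t=9: [235, 135, 167, 145, 215, 219, 293, 276, 323, 262, 236, 126, 86, 108, 129, 235, 204]
t=10: [230, 293, 230, 212, 136, 86, 39, 51, 53, 95, 107, 158, 171, 180, 228, 197, 266]
t=11: [132, 54, 91, 93, 201, 172, 222, 138, 150, 145, 211, 297, 287, 336, 243, 245, 131]
t=12: [170, 147, 197, 219, 266, 278, 260, 265, 207, 204, 126, 77, 44, 51, 100, 135, 162]

Answer: s_5(12) = 278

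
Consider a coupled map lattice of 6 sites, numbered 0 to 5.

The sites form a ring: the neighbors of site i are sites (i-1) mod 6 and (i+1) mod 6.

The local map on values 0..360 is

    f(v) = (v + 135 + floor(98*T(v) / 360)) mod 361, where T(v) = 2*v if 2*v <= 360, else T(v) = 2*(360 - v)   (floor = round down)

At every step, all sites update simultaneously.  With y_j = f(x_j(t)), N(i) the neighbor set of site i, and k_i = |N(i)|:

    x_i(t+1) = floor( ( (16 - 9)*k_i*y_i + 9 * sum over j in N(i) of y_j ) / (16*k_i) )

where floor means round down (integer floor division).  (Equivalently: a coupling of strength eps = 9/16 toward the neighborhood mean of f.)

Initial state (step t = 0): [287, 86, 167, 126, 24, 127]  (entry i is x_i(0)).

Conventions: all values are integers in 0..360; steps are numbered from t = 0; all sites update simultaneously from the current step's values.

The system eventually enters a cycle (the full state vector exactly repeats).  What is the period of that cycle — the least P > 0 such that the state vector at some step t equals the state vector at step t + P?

Simulating step by step:
t=0: [287, 86, 167, 126, 24, 127]
t=1: [211, 153, 181, 201, 260, 221]
t=2: [51, 37, 42, 66, 75, 73]
t=3: [216, 199, 207, 229, 245, 238]
t=4: [68, 63, 65, 73, 78, 76]
t=5: [241, 235, 237, 245, 251, 249]
t=6: [79, 77, 78, 80, 82, 82]
t=7: [257, 254, 255, 258, 260, 259]
t=8: [86, 85, 86, 87, 87, 87]
t=9: [267, 266, 267, 268, 269, 268]
t=10: [91, 91, 91, 91, 92, 91]
t=11: [275, 275, 275, 275, 275, 275]
t=12: [95, 95, 95, 95, 95, 95]
t=13: [281, 281, 281, 281, 281, 281]
t=14: [98, 98, 98, 98, 98, 98]
t=15: [286, 286, 286, 286, 286, 286]
t=16: [100, 100, 100, 100, 100, 100]
t=17: [289, 289, 289, 289, 289, 289]
t=18: [101, 101, 101, 101, 101, 101]
t=19: [290, 290, 290, 290, 290, 290]
t=20: [102, 102, 102, 102, 102, 102]
t=21: [292, 292, 292, 292, 292, 292]
t=22: [103, 103, 103, 103, 103, 103]
t=23: [294, 294, 294, 294, 294, 294]
t=24: [103, 103, 103, 103, 103, 103]

Answer: 2
Key observation: The state at step 22, [103, 103, 103, 103, 103, 103], reappears at step 24 — and no state repeats earlier — so the cycle the system enters has period 2.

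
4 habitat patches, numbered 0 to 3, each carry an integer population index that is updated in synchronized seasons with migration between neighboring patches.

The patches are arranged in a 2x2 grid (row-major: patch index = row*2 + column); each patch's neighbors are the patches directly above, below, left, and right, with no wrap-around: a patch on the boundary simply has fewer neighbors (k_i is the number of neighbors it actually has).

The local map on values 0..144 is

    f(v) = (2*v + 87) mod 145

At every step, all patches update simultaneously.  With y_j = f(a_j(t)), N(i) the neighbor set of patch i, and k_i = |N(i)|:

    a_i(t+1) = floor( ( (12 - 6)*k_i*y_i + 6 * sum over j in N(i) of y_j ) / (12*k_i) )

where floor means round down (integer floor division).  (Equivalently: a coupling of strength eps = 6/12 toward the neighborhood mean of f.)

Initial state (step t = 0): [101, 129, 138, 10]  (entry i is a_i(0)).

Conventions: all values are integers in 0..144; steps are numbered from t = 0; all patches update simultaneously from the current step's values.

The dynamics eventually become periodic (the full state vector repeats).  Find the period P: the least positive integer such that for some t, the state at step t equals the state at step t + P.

Simulating step by step:
t=0: [101, 129, 138, 10]
t=1: [104, 90, 99, 85]
t=2: [68, 90, 99, 121]
t=3: [104, 90, 99, 85]

Answer: 2
Key observation: The state at step 1, [104, 90, 99, 85], reappears at step 3 — and no state repeats earlier — so the cycle the system enters has period 2.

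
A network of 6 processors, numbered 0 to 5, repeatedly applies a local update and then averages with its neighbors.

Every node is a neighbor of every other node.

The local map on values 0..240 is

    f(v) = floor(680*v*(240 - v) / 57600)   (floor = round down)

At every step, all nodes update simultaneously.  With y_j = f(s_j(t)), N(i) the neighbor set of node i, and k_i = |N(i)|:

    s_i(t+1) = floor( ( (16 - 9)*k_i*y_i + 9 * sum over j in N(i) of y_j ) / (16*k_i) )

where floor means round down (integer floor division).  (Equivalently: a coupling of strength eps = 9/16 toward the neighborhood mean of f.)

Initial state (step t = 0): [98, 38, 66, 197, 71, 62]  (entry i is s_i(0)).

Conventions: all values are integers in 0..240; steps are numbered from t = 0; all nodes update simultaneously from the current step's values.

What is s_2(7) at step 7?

Simulating step by step:
t=0: [98, 38, 66, 197, 71, 62]
t=1: [138, 114, 129, 118, 131, 127]
t=2: [167, 168, 168, 168, 168, 168]
t=3: [142, 142, 142, 142, 142, 142]
t=4: [164, 164, 164, 164, 164, 164]
t=5: [147, 147, 147, 147, 147, 147]
t=6: [161, 161, 161, 161, 161, 161]
t=7: [150, 150, 150, 150, 150, 150]

Answer: s_2(7) = 150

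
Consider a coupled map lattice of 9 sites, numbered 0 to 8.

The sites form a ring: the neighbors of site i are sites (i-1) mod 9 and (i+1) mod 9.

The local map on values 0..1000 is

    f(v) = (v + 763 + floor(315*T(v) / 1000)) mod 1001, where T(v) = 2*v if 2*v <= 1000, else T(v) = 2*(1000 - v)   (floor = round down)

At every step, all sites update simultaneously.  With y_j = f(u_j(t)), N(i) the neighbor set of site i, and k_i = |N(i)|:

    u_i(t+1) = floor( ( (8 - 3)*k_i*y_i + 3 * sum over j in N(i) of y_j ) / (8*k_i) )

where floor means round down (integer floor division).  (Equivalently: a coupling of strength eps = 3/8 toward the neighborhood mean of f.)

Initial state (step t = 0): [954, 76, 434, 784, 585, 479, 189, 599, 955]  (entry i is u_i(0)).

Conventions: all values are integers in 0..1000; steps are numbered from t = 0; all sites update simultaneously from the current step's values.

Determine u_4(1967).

Answer: u_4(1967) = 621
Key observation: The state at step 9, [621, 621, 621, 621, 621, 621, 621, 621, 621], reappears at step 10: the system is in a cycle of period 1 from step 9 on.  Therefore the state at step 1967 equals the state at step 9 + ((1967 - 9) mod 1) = 9, which is [621, 621, 621, 621, 621, 621, 621, 621, 621].

Derivation:
t=0: [954, 76, 434, 784, 585, 479, 189, 599, 955]
t=1: [770, 781, 587, 628, 609, 465, 260, 535, 720]
t=2: [673, 665, 625, 619, 599, 474, 323, 526, 648]
t=3: [638, 635, 625, 619, 599, 502, 390, 538, 624]
t=4: [626, 625, 623, 619, 607, 550, 467, 560, 617]
t=5: [622, 622, 622, 620, 613, 585, 550, 588, 616]
t=6: [621, 622, 621, 620, 616, 607, 600, 608, 617]
t=7: [621, 621, 621, 620, 618, 616, 614, 616, 619]
t=8: [621, 621, 621, 620, 620, 619, 619, 619, 620]
t=9: [621, 621, 621, 621, 621, 621, 621, 621, 621]
t=10: [621, 621, 621, 621, 621, 621, 621, 621, 621]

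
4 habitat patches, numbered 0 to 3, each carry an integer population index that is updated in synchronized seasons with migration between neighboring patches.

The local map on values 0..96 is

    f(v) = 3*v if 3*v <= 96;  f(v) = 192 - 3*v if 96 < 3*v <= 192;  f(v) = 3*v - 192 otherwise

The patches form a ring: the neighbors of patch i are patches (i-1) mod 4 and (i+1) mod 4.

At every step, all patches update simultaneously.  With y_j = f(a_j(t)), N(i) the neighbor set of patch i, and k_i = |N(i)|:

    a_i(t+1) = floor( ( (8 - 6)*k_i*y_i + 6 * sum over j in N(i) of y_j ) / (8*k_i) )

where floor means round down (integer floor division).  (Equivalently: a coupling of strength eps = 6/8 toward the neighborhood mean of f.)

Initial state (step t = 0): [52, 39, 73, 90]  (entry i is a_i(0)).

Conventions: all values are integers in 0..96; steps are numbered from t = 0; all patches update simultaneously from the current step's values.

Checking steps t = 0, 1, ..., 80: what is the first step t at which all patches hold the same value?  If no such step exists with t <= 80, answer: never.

Simulating step by step:
t=0: [52, 39, 73, 90]  (not all equal)
t=1: [66, 42, 64, 43]  (not all equal)
t=2: [49, 18, 48, 18]  (not all equal)
t=3: [51, 48, 52, 48]  (not all equal)
t=4: [45, 40, 45, 40]  (not all equal)
t=5: [68, 60, 68, 60]  (not all equal)
t=6: [12, 12, 12, 12]  (all equal)

Answer: 6
Key observation: Synchronization is absorbing here: once all patches are equal they stay equal, and step 6 is the first all-equal step.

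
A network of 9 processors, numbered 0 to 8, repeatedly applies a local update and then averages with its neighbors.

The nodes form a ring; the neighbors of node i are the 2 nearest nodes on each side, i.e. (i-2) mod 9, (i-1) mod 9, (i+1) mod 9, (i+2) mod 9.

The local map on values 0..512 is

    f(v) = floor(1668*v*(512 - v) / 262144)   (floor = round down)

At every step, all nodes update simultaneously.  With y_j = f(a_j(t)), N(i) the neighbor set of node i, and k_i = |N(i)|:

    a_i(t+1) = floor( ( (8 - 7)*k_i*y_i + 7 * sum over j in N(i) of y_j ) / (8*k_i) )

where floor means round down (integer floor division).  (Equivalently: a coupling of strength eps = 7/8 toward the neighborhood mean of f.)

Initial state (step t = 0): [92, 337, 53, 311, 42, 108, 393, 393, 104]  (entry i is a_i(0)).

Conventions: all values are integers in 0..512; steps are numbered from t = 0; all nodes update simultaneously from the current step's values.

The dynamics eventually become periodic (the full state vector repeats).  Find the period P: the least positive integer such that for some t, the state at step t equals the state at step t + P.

Simulating step by step:
t=0: [92, 337, 53, 311, 42, 108, 393, 393, 104]
t=1: [270, 279, 269, 253, 261, 278, 248, 275, 299]
t=2: [412, 412, 415, 414, 415, 415, 412, 412, 413]
t=3: [260, 259, 259, 257, 257, 259, 258, 260, 261]
t=4: [416, 416, 416, 416, 416, 416, 416, 416, 416]
t=5: [254, 254, 254, 254, 254, 254, 254, 254, 254]
t=6: [416, 416, 416, 416, 416, 416, 416, 416, 416]

Answer: 2
Key observation: The state at step 4, [416, 416, 416, 416, 416, 416, 416, 416, 416], reappears at step 6 — and no state repeats earlier — so the cycle the system enters has period 2.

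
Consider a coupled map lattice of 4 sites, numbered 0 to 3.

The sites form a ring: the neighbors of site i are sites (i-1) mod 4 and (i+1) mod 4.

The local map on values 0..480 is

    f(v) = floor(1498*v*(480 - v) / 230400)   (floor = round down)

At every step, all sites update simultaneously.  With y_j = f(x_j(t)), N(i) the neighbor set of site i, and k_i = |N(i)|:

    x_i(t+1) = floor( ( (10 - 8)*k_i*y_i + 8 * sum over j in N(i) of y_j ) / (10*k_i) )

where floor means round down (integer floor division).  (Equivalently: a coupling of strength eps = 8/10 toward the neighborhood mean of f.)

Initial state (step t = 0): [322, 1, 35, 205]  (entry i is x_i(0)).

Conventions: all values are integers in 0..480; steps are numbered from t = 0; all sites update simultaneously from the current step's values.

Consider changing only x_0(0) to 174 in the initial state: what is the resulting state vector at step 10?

Answer: [369, 369, 369, 369]
Key observation: This trace re-runs the system from the modified initial state.

Derivation:
t=0: [174, 1, 35, 205]
t=1: [216, 179, 167, 252]
t=2: [363, 353, 357, 358]
t=3: [284, 282, 286, 281]
t=4: [362, 361, 362, 361]
t=5: [278, 277, 278, 277]
t=6: [365, 365, 365, 365]
t=7: [272, 272, 272, 272]
t=8: [367, 367, 367, 367]
t=9: [269, 269, 269, 269]
t=10: [369, 369, 369, 369]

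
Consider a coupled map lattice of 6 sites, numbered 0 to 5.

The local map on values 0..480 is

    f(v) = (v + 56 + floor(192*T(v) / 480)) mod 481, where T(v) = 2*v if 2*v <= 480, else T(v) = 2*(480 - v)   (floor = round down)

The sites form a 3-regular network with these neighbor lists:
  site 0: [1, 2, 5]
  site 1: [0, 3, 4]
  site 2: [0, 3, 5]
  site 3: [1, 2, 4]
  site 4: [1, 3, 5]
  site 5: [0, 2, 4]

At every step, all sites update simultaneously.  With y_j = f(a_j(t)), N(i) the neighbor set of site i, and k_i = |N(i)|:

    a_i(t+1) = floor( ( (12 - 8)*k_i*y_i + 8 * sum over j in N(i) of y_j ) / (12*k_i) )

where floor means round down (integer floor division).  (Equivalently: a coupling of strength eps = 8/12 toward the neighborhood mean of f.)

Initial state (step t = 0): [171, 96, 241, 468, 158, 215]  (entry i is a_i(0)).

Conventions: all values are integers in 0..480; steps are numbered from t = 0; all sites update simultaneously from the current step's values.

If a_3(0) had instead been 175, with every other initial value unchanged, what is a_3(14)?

Simulating step by step:
t=0: [171, 96, 241, 175, 158, 215]
t=1: [271, 314, 263, 251, 344, 305]
t=2: [15, 17, 13, 16, 20, 18]
t=3: [83, 86, 83, 85, 88, 85]
t=4: [207, 209, 206, 209, 210, 208]
t=5: [428, 431, 428, 431, 432, 429]
t=6: [44, 44, 44, 44, 44, 44]
t=7: [135, 135, 135, 135, 135, 135]
t=8: [299, 299, 299, 299, 299, 299]
t=9: [18, 18, 18, 18, 18, 18]
t=10: [88, 88, 88, 88, 88, 88]
t=11: [214, 214, 214, 214, 214, 214]
t=12: [441, 441, 441, 441, 441, 441]
t=13: [47, 47, 47, 47, 47, 47]
t=14: [140, 140, 140, 140, 140, 140]

Answer: a_3(14) = 140
Key observation: This trace re-runs the system from the modified initial state.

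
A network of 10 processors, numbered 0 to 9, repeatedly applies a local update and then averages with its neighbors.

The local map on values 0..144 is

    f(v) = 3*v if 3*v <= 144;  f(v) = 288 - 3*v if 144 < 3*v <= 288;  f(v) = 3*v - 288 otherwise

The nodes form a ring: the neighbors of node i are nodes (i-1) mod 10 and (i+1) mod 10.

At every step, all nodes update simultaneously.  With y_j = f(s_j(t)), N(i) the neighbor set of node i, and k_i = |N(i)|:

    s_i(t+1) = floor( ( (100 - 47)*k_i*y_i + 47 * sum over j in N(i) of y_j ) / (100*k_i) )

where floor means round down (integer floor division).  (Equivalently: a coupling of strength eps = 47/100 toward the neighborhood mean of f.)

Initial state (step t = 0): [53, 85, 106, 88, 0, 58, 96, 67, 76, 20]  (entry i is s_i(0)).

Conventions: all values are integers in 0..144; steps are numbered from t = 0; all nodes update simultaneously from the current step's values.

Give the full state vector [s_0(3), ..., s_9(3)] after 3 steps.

Simulating step by step:
t=0: [53, 85, 106, 88, 0, 58, 96, 67, 76, 20]
t=1: [90, 54, 29, 19, 32, 60, 47, 60, 66, 76]
t=2: [53, 91, 89, 73, 89, 112, 125, 111, 87, 57]
t=3: [99, 43, 30, 46, 38, 50, 67, 50, 52, 98]

Answer: [99, 43, 30, 46, 38, 50, 67, 50, 52, 98]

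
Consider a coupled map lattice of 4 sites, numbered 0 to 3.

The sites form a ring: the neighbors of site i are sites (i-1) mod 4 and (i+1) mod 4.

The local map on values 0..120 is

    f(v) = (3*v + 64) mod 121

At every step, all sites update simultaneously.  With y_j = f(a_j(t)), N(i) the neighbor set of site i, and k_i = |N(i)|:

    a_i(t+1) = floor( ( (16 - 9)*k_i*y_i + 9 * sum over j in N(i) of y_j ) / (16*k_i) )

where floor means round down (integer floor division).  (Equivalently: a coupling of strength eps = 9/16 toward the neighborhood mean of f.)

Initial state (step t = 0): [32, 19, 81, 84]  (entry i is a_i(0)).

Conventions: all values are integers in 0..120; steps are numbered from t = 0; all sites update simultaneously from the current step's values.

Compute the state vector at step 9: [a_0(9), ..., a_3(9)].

Simulating step by step:
t=0: [32, 19, 81, 84]
t=1: [37, 29, 49, 61]
t=2: [33, 53, 49, 42]
t=3: [66, 81, 87, 67]
t=4: [33, 57, 61, 39]
t=5: [67, 63, 51, 39]
t=6: [30, 38, 61, 59]
t=7: [64, 35, 51, 63]
t=8: [22, 51, 58, 35]
t=9: [44, 77, 91, 56]

Answer: [44, 77, 91, 56]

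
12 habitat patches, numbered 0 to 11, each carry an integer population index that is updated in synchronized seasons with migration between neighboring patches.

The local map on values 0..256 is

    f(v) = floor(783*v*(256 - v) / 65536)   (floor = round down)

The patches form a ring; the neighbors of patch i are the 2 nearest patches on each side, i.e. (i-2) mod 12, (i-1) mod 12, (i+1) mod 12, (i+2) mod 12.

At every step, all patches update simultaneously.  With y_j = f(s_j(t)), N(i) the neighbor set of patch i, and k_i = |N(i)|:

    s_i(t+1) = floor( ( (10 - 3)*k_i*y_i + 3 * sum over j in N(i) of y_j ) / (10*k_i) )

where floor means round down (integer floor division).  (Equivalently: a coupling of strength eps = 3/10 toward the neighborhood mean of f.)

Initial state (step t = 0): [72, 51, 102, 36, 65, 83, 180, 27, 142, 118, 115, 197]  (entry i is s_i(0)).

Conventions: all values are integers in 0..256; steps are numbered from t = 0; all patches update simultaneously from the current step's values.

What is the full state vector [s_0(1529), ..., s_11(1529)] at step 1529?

Answer: [154, 154, 154, 154, 154, 154, 154, 154, 154, 154, 154, 154]
Key observation: The state at step 26, [187, 187, 187, 187, 187, 187, 187, 187, 187, 187, 187, 187], reappears at step 28: the system is in a cycle of period 2 from step 26 on.  Therefore the state at step 1529 equals the state at step 26 + ((1529 - 26) mod 2) = 27, which is [154, 154, 154, 154, 154, 154, 154, 154, 154, 154, 154, 154].

Derivation:
t=0: [72, 51, 102, 36, 65, 83, 180, 27, 142, 118, 115, 197]
t=1: [158, 130, 170, 113, 149, 155, 157, 105, 181, 180, 186, 146]
t=2: [182, 192, 178, 191, 188, 187, 184, 184, 165, 166, 161, 185]
t=3: [160, 149, 160, 149, 153, 154, 158, 160, 176, 175, 177, 159]
t=4: [182, 188, 184, 189, 187, 186, 183, 181, 170, 170, 169, 181]
t=5: [160, 153, 156, 152, 154, 155, 159, 163, 172, 172, 172, 162]
t=6: [182, 186, 186, 187, 186, 186, 183, 180, 173, 173, 173, 180]
t=7: [160, 155, 155, 154, 155, 155, 159, 163, 169, 169, 169, 163]
t=8: [182, 186, 186, 187, 186, 186, 183, 180, 176, 175, 176, 180]
t=9: [160, 155, 155, 154, 155, 155, 159, 162, 167, 167, 167, 163]
t=10: [183, 186, 186, 187, 186, 186, 183, 181, 177, 177, 177, 181]
t=11: [159, 155, 155, 154, 155, 155, 159, 162, 166, 166, 166, 162]
t=12: [183, 186, 186, 187, 186, 186, 183, 181, 178, 178, 178, 181]
t=13: [159, 155, 155, 154, 155, 155, 159, 161, 164, 164, 164, 161]
t=14: [184, 186, 186, 187, 186, 186, 184, 182, 180, 180, 180, 182]
t=15: [158, 155, 155, 154, 155, 155, 158, 159, 162, 162, 162, 159]
t=16: [184, 186, 186, 187, 186, 186, 184, 183, 181, 181, 181, 183]
t=17: [157, 155, 155, 154, 155, 155, 157, 159, 161, 161, 161, 159]
t=18: [185, 186, 186, 187, 186, 186, 185, 184, 182, 182, 182, 184]
t=19: [156, 155, 155, 154, 155, 155, 156, 157, 159, 159, 159, 157]
t=20: [185, 186, 186, 187, 186, 186, 185, 185, 184, 184, 184, 185]
t=21: [156, 155, 155, 154, 155, 155, 156, 156, 157, 157, 157, 156]
t=22: [186, 186, 186, 187, 186, 186, 186, 185, 185, 185, 185, 185]
t=23: [155, 155, 154, 154, 154, 155, 155, 155, 155, 156, 155, 155]
t=24: [187, 187, 187, 187, 187, 187, 187, 186, 186, 186, 186, 186]
t=25: [154, 154, 154, 154, 154, 154, 154, 154, 154, 155, 154, 154]
t=26: [187, 187, 187, 187, 187, 187, 187, 187, 187, 187, 187, 187]
t=27: [154, 154, 154, 154, 154, 154, 154, 154, 154, 154, 154, 154]
t=28: [187, 187, 187, 187, 187, 187, 187, 187, 187, 187, 187, 187]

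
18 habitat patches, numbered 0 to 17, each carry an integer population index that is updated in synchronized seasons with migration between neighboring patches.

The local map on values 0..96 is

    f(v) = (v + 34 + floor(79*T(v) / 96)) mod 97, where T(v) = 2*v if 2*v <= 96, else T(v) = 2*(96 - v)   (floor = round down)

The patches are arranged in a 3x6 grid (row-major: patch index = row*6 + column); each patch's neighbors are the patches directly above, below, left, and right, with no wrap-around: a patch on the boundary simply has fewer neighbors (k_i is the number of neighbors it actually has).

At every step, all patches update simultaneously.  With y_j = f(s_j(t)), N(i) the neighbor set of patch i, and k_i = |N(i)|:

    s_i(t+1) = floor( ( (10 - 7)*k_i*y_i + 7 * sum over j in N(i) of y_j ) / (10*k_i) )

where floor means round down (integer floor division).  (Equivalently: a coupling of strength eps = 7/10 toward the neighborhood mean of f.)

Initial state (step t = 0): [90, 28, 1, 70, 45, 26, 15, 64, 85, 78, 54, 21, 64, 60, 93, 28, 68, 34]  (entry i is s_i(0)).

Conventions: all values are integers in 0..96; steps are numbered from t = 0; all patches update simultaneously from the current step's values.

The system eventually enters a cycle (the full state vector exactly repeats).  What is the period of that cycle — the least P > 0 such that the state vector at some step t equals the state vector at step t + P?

Answer: 2
Key observation: The state at step 7, [58, 58, 58, 58, 57, 57, 58, 58, 58, 58, 57, 57, 58, 58, 58, 58, 58, 57], reappears at step 9 — and no state repeats earlier — so the cycle the system enters has period 2.

Derivation:
t=0: [90, 28, 1, 70, 45, 26, 15, 64, 85, 78, 54, 21, 64, 60, 93, 28, 68, 34]
t=1: [40, 32, 34, 46, 43, 52, 55, 47, 41, 41, 60, 47, 61, 49, 35, 33, 37, 56]
t=2: [40, 36, 36, 45, 55, 57, 54, 51, 41, 45, 50, 59, 59, 52, 39, 32, 42, 50]
t=3: [44, 41, 40, 51, 58, 57, 55, 53, 46, 49, 56, 59, 59, 55, 41, 39, 48, 55]
t=4: [52, 49, 51, 56, 58, 56, 57, 56, 54, 57, 59, 57, 58, 55, 50, 52, 55, 59]
t=5: [60, 61, 60, 58, 57, 57, 58, 59, 60, 58, 57, 57, 58, 59, 60, 60, 58, 57]
t=6: [56, 55, 56, 57, 57, 58, 56, 56, 56, 56, 57, 58, 56, 56, 56, 56, 57, 57]
t=7: [58, 58, 58, 58, 57, 57, 58, 58, 58, 58, 57, 57, 58, 58, 58, 58, 58, 57]
t=8: [57, 57, 57, 57, 57, 58, 57, 57, 57, 57, 57, 58, 57, 57, 57, 57, 57, 57]
t=9: [58, 58, 58, 58, 57, 57, 58, 58, 58, 58, 57, 57, 58, 58, 58, 58, 58, 57]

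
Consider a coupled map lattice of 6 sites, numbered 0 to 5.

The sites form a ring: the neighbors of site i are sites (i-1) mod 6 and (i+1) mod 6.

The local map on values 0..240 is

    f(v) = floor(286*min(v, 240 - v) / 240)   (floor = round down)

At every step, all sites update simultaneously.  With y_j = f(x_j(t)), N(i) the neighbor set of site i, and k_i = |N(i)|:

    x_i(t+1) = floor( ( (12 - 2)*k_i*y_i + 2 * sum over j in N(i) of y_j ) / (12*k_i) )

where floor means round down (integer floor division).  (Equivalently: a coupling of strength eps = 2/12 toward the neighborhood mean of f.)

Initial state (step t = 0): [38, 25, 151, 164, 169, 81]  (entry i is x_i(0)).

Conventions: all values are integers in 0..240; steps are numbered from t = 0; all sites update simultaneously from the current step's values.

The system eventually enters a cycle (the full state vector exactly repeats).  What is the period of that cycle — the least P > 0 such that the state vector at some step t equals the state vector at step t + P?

Answer: 4
Key observation: The state at step 10, [127, 123, 138, 138, 142, 139], reappears at step 14 — and no state repeats earlier — so the cycle the system enters has period 4.

Derivation:
t=0: [38, 25, 151, 164, 169, 81]
t=1: [47, 36, 98, 90, 85, 90]
t=2: [59, 49, 109, 107, 102, 102]
t=3: [73, 64, 122, 126, 121, 116]
t=4: [89, 82, 134, 135, 140, 133]
t=5: [107, 100, 123, 124, 120, 124]
t=6: [127, 121, 137, 138, 142, 137]
t=7: [133, 138, 123, 120, 116, 122]
t=8: [127, 123, 137, 142, 138, 138]
t=9: [133, 137, 122, 116, 120, 122]
t=10: [127, 123, 138, 138, 142, 139]
t=11: [133, 137, 122, 120, 116, 120]
t=12: [127, 123, 138, 142, 138, 141]
t=13: [133, 137, 122, 116, 120, 118]
t=14: [127, 123, 138, 138, 142, 139]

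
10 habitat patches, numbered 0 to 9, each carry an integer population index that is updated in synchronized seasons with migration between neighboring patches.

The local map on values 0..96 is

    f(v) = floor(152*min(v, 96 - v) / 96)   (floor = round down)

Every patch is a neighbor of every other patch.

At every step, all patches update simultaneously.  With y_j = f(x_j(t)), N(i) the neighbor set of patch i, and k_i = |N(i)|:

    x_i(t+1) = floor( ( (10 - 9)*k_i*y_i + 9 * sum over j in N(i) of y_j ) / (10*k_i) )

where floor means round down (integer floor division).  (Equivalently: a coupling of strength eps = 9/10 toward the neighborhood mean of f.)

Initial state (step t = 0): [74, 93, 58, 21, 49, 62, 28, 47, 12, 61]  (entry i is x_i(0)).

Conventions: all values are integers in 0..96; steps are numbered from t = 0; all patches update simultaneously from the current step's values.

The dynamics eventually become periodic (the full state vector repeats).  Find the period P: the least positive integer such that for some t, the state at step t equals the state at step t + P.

Simulating step by step:
t=0: [74, 93, 58, 21, 49, 62, 28, 47, 12, 61]
t=1: [45, 45, 45, 45, 45, 45, 45, 45, 45, 45]
t=2: [71, 71, 71, 71, 71, 71, 71, 71, 71, 71]
t=3: [39, 39, 39, 39, 39, 39, 39, 39, 39, 39]
t=4: [61, 61, 61, 61, 61, 61, 61, 61, 61, 61]
t=5: [55, 55, 55, 55, 55, 55, 55, 55, 55, 55]
t=6: [64, 64, 64, 64, 64, 64, 64, 64, 64, 64]
t=7: [50, 50, 50, 50, 50, 50, 50, 50, 50, 50]
t=8: [72, 72, 72, 72, 72, 72, 72, 72, 72, 72]
t=9: [38, 38, 38, 38, 38, 38, 38, 38, 38, 38]
t=10: [60, 60, 60, 60, 60, 60, 60, 60, 60, 60]
t=11: [57, 57, 57, 57, 57, 57, 57, 57, 57, 57]
t=12: [61, 61, 61, 61, 61, 61, 61, 61, 61, 61]

Answer: 8
Key observation: The state at step 4, [61, 61, 61, 61, 61, 61, 61, 61, 61, 61], reappears at step 12 — and no state repeats earlier — so the cycle the system enters has period 8.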